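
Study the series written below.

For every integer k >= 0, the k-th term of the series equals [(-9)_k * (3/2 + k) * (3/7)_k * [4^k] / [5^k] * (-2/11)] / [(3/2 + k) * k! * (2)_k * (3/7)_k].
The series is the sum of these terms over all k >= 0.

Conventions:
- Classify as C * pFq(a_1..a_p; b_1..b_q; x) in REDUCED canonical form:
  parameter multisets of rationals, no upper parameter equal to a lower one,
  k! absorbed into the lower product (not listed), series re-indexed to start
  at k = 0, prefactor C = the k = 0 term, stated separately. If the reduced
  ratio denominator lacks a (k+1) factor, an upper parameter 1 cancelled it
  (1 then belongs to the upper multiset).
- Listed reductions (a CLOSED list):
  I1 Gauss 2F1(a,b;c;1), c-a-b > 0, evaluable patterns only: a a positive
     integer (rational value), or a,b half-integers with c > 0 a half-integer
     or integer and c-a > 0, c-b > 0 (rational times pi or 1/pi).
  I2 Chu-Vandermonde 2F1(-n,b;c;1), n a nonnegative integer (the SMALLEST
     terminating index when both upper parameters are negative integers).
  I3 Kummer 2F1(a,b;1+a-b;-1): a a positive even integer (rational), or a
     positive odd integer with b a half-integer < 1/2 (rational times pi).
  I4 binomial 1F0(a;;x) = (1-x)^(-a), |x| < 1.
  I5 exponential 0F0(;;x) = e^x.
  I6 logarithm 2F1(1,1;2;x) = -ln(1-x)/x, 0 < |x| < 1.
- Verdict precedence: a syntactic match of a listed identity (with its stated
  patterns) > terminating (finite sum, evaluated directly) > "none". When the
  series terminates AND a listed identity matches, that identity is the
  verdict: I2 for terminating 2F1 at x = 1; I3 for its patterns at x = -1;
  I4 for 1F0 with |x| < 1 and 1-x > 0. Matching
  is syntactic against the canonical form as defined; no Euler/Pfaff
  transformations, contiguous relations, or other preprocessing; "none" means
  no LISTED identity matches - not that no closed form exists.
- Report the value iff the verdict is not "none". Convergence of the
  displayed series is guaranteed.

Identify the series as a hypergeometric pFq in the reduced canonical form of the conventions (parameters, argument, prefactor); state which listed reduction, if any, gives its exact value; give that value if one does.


Canonical form: C = -2/11 times 1F1 with upper {-9}, lower {2}, x = 4/5. Verdict: terminating (-9 upstairs). 10 nonzero terms in all; added directly. Exact value: 9694263398/304541015625.

Key step: t_0 being -2/11, the parameter 3/7 appears in both the upper and lower lists and cancels (alongside the other common factor).
Step ratio: r(k) = (4/5) * (k-9) / [(k+2) (k+1)] - rational in k, leading ratio (4/5); with t_0 = -2/11, classification follows.


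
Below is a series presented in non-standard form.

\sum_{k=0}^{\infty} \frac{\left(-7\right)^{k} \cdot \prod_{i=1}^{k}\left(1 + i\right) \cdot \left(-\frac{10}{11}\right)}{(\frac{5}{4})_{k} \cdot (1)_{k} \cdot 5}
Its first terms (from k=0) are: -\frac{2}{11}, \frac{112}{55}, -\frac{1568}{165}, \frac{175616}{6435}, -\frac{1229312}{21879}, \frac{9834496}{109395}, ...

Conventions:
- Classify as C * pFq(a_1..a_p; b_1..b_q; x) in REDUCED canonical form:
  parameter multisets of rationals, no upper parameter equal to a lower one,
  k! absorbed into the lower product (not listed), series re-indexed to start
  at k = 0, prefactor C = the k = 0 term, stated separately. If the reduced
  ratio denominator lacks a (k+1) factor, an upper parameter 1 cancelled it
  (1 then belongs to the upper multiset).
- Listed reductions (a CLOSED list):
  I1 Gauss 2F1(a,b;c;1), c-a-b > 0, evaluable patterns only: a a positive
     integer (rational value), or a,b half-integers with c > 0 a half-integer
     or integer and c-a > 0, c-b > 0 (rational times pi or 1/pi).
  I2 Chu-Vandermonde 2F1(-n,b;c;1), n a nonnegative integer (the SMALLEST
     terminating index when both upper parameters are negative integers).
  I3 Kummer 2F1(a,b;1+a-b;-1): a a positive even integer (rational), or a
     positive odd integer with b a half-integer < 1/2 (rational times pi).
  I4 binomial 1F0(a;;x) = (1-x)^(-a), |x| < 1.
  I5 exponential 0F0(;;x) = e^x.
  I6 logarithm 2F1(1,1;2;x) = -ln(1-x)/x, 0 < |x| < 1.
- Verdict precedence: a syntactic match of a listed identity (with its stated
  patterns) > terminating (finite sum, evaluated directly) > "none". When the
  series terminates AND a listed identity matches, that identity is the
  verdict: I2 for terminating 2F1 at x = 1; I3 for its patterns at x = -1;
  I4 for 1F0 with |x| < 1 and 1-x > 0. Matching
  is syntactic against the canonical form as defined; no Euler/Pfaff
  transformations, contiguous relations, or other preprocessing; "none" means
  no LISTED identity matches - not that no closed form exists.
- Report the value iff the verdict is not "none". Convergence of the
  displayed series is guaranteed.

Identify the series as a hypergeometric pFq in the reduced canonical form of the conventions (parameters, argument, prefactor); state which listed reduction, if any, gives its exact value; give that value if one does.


x = -7 here; the reduced form reads 1F1, upper {2}, lower {\frac{5}{4}}, C = -\frac{2}{11}. Verdict: none (x = -7): each listed identity misses the multisets {2} ; {\frac{5}{4}}.

Key observation: x = -7 and the constant factors (C = -2/11, x = -7) combine into one prefactor.
Consecutive-term ratio: r(k) = -7 * (k+2) / [(k+\frac{5}{4}) (k+1)] - poly over poly, x = -7 from leading terms; C = -\frac{2}{11} at k = 0.


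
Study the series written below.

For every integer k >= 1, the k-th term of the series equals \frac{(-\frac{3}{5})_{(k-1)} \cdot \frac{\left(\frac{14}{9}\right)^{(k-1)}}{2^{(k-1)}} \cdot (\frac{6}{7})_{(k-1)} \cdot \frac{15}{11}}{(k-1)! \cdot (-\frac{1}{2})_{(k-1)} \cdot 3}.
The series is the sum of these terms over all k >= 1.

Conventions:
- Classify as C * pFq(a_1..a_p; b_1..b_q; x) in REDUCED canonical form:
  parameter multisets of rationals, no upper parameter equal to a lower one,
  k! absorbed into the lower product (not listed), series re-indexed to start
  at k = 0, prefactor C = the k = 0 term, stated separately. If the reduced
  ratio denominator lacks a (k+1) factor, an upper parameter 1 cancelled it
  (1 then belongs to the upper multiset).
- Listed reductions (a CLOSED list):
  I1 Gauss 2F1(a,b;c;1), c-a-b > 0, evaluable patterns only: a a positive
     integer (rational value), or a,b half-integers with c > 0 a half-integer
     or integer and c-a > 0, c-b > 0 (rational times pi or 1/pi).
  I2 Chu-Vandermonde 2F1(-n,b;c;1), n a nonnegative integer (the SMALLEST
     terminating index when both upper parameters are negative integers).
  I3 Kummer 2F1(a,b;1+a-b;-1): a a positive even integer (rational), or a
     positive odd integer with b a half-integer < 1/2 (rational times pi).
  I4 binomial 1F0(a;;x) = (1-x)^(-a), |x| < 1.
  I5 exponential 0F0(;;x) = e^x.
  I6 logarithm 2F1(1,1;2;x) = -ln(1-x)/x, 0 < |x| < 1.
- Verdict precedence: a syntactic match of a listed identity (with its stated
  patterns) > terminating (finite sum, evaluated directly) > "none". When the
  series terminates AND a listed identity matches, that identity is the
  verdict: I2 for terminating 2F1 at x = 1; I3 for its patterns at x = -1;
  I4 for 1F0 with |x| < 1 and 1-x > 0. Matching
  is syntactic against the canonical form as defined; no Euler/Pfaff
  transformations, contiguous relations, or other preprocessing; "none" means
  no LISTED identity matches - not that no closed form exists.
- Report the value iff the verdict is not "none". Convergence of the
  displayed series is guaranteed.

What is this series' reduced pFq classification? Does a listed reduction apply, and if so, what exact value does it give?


With C = \frac{5}{11}: the canonical form is 2F1(-\frac{3}{5}, \frac{6}{7}; -\frac{1}{2}; \frac{7}{9}). Verdict: none. No listed pattern accepts 2F1(-\frac{3}{5}, \frac{6}{7}; -\frac{1}{2}; \frac{7}{9}).

First insight: from the first term \frac{5}{11}: the constant factors (prefactor 5/11) combine into one prefactor.
Consecutive-term ratio: r(k) = \frac{7}{9} * (k-\frac{3}{5}) (k+\frac{6}{7}) / [(k-\frac{1}{2}) (k+1)] - rational in k. x = \frac{7}{9}; t_0 = \frac{5}{11}; negate the roots.


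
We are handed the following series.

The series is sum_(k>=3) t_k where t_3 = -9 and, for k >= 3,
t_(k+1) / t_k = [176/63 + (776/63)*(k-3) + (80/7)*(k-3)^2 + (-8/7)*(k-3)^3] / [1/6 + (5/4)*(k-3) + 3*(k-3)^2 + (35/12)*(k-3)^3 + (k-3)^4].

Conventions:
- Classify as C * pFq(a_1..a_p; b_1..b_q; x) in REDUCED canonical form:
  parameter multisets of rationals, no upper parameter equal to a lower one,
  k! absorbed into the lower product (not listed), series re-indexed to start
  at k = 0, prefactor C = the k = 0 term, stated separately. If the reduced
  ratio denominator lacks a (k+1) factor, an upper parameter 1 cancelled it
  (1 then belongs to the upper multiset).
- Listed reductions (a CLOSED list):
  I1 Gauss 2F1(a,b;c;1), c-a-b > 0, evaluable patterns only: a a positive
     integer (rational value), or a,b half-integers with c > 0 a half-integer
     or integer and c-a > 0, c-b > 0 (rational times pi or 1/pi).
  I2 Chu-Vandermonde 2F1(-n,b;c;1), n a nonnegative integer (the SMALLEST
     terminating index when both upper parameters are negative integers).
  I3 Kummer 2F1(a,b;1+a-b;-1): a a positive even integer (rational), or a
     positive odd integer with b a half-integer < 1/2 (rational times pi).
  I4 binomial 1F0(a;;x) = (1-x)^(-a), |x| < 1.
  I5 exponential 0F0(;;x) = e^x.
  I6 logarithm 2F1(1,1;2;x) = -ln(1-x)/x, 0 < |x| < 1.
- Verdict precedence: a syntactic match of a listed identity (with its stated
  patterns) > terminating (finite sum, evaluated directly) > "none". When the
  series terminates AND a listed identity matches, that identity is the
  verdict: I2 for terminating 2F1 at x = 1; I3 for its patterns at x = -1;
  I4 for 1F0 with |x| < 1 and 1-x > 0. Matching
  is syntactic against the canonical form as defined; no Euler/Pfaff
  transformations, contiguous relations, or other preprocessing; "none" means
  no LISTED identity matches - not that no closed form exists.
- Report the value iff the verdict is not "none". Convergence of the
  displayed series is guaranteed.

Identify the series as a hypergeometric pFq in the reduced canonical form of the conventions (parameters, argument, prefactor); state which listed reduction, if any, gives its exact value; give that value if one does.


Prefactor -9, argument -8/7: 2F2 with upper {-11, 1/3} over lower {1/4, 1}. Verdict: terminating at k = 11: the factor (-11)_k kills every later term; summing the 12 survivors is exact. Value: -1099726349690665419382341746819/682728946550433766261953675.

Key step: t_0 = -9 here, and factor the ratio over Q (C = -9, x = -8/7): negated roots = parameters.
Step ratio: r(k) = (-8/7) * (k-11) (k+1/3) / [(k+1/4) (k+1) (k+1)] - rational in k. x = (-8/7); t_0 = -9; negate the roots.


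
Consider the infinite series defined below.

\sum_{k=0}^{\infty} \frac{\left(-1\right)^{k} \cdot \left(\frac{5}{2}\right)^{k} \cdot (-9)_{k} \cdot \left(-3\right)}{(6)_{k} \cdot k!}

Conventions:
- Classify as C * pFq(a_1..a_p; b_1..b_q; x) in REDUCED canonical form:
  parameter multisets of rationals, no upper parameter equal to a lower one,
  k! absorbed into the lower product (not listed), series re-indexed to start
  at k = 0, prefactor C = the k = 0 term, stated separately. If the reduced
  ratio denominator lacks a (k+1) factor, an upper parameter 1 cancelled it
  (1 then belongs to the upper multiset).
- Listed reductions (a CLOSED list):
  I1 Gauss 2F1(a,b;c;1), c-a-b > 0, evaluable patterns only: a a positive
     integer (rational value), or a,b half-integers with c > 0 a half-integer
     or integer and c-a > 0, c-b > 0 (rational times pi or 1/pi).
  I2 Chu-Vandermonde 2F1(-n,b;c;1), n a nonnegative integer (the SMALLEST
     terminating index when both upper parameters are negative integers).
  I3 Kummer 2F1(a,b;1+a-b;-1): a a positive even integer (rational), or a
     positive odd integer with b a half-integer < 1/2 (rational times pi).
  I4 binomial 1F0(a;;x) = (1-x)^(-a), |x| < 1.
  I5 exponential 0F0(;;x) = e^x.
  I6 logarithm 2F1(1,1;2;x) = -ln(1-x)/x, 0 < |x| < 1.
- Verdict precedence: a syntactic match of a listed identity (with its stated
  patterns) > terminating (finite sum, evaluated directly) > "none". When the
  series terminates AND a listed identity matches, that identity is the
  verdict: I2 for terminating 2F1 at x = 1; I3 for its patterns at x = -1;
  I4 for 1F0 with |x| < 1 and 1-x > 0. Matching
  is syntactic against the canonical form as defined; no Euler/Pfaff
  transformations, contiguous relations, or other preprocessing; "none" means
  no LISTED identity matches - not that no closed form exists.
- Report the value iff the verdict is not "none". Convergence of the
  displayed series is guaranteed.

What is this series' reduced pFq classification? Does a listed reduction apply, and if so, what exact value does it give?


Canonical form: C = -3 times 1F1 with upper {-9}, lower {6}, x = -\frac{5}{2}. Verdict: terminating - no listed pattern fits, but -9 in the upper list cuts the series at k = 9; direct evaluation. Exact value: -\frac{1198853486989}{24797380608}.

Key step: t_0 = -3 here, and the (-1)^k factor (prefactor -3) folds into the argument's sign.
Ratio: r(k) = -\frac{5}{2} * (k-9) / [(k+6) (k+1)] ; factor over Q: parameters, x = -\frac{5}{2}, and C = -3.


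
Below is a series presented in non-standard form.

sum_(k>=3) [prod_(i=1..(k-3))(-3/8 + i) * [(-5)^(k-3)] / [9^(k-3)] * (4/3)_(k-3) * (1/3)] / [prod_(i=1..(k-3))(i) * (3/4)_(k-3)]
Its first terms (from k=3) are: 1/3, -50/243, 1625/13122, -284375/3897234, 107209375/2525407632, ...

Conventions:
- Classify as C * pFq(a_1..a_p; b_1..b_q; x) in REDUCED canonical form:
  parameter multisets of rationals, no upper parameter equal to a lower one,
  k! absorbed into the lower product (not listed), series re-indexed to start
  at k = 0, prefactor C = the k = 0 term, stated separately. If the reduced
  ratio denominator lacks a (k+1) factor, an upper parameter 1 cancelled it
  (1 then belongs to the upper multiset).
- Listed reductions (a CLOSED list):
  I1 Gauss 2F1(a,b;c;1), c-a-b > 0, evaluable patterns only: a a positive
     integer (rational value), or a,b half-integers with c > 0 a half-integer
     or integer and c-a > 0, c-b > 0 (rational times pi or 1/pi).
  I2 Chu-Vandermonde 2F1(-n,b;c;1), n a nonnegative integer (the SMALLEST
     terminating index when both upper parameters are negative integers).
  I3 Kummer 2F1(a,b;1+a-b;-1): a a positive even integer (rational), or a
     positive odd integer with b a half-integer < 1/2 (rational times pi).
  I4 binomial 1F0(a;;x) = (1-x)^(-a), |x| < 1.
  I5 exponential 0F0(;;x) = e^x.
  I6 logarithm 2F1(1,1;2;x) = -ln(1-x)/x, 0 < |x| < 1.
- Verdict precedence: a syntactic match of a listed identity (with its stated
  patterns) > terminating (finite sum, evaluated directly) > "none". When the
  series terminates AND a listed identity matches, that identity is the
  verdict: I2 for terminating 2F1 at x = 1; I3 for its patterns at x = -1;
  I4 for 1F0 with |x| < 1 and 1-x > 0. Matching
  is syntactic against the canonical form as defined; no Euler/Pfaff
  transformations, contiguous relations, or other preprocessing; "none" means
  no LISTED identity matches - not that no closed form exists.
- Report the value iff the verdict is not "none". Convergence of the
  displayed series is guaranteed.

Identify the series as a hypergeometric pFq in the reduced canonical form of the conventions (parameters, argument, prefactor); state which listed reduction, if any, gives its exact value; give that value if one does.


At argument -5/9: a 2F1 with upper {5/8, 4/3}, lower {3/4}, scaled by C = 1/3. Verdict: none - this 2F1 at x = -5/9 matches no listed pattern, and upper {5/8, 4/3} holds no stopper.

Key observation: t_0 = 1/3 here, and the running product (C = 1/3) telescopes to a rising factorial.
Step ratio: r(k) = (-5/9) * (k+5/8) (k+4/3) / [(k+3/4) (k+1)] - rational in k. x = (-5/9); t_0 = 1/3; negate the roots.


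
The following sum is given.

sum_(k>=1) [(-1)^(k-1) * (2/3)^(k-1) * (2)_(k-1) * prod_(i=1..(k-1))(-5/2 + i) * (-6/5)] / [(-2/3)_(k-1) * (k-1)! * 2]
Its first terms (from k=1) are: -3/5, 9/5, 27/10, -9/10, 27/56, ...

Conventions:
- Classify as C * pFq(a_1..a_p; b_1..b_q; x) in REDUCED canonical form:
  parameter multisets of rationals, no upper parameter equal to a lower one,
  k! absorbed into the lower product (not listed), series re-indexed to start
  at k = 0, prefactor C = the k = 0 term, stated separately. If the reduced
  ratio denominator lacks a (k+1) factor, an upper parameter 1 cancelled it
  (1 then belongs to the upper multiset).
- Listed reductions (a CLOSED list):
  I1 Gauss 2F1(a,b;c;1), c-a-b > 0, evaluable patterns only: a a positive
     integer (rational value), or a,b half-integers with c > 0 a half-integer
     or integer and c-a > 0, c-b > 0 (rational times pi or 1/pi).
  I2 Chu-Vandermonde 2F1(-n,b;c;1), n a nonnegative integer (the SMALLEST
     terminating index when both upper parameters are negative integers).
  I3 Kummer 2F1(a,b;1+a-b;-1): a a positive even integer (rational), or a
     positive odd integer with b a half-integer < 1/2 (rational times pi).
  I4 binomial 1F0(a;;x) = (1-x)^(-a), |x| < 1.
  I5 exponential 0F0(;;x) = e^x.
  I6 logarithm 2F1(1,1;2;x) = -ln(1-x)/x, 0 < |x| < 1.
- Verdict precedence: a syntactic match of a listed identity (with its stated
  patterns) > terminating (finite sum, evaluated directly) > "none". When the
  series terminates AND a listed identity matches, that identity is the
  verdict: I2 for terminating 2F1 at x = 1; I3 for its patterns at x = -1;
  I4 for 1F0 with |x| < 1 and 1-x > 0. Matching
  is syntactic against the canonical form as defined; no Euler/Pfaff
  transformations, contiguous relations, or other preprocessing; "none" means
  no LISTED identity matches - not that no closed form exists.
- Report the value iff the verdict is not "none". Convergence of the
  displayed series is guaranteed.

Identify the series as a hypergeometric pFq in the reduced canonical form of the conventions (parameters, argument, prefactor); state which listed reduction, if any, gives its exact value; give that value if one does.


This is -3/5 * 2F1(-3/2, 2; -2/3; -2/3) in reduced canonical form. Verdict: none - this 2F1 at x = -2/3 matches no listed pattern, and upper {-3/2, 2} holds no stopper.

Key step: t_0 being -3/5, the running product (C = -3/5, x = -2/3) telescopes to a rising factorial.
Step ratio: r(k) = (-2/3) * (k-3/2) (k+2) / [(k-2/3) (k+1)] - poly over poly, x = (-2/3) from leading terms; C = -3/5 at k = 0.


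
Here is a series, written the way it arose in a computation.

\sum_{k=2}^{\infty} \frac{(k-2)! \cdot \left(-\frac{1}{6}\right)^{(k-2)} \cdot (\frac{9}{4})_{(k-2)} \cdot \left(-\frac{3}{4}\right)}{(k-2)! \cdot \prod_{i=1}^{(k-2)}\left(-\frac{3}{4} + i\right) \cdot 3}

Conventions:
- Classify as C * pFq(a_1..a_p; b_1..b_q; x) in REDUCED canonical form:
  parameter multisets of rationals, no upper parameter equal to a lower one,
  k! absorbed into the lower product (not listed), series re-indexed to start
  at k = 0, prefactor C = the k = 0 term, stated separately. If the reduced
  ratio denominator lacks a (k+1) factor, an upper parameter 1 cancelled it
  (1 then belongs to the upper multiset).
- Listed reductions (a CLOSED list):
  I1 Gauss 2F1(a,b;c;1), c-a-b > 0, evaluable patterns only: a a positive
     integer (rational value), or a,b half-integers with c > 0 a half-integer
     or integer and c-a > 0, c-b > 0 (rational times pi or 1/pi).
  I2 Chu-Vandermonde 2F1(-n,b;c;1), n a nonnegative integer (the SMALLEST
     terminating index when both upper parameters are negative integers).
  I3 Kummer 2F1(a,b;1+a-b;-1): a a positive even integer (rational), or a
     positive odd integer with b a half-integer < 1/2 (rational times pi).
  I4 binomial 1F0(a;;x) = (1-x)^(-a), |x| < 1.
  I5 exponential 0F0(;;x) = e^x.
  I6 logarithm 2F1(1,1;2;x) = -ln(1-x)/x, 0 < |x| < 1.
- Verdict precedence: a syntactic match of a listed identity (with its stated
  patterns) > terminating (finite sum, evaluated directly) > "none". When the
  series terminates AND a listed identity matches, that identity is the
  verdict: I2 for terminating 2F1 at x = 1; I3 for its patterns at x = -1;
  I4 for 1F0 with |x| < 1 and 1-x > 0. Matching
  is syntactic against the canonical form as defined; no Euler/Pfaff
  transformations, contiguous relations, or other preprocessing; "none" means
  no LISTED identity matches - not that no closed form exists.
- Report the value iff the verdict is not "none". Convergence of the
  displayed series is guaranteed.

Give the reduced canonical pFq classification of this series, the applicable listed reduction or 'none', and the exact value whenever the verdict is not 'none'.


Prefactor -\frac{1}{4}, argument -\frac{1}{6}: 2F1 with upper {1, \frac{9}{4}} over lower {\frac{1}{4}}. Verdict: none. No listed pattern accepts 2F1(1, \frac{9}{4}; \frac{1}{4}; -\frac{1}{6}).

The tell: t_0 = -\frac{1}{4} here, and the factorial ratio (prefactor -1/4) (k+a-1)!/(a-1)! is a rising factorial (a)_k.
Term ratio: r(k) = -\frac{1}{6} * (k+1) (k+\frac{9}{4}) / [(k+\frac{1}{4}) (k+1)] - rational; roots negated = parameters, x = -\frac{1}{6}, C = -\frac{1}{4}.


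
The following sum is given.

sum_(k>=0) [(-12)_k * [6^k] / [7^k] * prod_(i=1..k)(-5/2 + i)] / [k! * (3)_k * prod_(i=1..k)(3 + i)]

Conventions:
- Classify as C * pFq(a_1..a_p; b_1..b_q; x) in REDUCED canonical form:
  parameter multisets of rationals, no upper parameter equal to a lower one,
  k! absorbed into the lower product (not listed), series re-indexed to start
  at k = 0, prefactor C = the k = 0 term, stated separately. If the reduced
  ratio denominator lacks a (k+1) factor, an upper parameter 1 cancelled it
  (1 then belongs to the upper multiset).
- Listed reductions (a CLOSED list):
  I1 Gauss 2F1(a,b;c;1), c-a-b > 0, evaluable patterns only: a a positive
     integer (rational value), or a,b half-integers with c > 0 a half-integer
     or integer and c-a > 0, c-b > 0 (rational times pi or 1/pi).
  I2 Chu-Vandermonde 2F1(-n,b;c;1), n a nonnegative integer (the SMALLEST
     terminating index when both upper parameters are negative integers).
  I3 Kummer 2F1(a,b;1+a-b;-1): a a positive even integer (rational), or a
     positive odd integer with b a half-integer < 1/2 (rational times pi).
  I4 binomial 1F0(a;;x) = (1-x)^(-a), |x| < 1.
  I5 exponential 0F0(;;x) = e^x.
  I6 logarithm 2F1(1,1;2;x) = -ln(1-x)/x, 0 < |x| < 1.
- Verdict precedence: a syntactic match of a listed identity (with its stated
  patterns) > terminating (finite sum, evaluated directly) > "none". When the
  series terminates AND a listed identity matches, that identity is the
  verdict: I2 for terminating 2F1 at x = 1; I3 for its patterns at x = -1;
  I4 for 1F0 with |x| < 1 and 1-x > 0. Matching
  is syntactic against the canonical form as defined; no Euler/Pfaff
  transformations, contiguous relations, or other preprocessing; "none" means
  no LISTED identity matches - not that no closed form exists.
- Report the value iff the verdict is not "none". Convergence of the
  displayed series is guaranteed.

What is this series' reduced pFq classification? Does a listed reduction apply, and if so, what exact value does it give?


With C = 1: the canonical form is 2F2(-12, -3/2; 3, 4; 6/7). Verdict: terminating - no listed pattern fits, but -12 in the upper list cuts the series at k = 12; direct evaluation. Value: 216277669395387417849601/88984950659068592128000.

Key observation: t_0 = 1 here, and the two geometric factors (prefactor 1) combine into one argument.
Consecutive-term ratio: r(k) = (6/7) * (k-12) (k-3/2) / [(k+3) (k+4) (k+1)] ; factor over Q: parameters, x = (6/7), and C = 1.


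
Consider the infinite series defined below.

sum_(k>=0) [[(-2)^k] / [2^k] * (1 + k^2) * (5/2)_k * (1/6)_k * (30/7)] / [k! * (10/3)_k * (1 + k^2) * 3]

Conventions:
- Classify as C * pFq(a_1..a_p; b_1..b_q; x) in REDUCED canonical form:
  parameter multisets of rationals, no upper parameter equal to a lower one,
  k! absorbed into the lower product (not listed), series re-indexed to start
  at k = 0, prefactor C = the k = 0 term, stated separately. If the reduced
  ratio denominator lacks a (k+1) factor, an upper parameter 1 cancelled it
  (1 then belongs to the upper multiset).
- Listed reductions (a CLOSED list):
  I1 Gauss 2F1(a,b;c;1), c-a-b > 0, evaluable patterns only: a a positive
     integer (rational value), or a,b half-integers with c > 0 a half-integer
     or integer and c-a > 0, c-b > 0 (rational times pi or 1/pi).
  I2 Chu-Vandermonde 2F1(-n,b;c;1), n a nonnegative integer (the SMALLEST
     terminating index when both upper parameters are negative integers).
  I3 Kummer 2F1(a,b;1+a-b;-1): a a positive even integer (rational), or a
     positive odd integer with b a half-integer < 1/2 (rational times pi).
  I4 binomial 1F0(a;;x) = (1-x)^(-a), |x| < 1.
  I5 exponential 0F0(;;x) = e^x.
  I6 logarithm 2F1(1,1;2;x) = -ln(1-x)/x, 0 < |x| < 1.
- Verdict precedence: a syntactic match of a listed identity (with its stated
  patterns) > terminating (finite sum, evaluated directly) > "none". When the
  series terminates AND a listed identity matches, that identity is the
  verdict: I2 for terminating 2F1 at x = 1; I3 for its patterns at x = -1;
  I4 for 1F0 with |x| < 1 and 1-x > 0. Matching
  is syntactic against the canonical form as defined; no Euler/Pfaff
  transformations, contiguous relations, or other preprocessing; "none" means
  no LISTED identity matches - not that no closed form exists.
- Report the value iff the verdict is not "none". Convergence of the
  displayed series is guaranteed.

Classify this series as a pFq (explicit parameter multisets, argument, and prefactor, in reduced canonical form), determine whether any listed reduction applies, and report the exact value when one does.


Canonical form: C = 10/7 times 2F1 with upper {1/6, 5/2}, lower {10/3}, x = -1. Verdict: none - at argument -1 the multisets {1/6, 5/2} ; {10/3} match no listed identity.

Key step: t_0 = 10/7 here, and k^2 + 1 divides numerator and denominator alike; C = 10/7 after cancelling.
Adjacent-term ratio: r(k) = (-1) * (k+1/6) (k+5/2) / [(k+10/3) (k+1)] - rational; roots negated = parameters, x = (-1), C = 10/7.


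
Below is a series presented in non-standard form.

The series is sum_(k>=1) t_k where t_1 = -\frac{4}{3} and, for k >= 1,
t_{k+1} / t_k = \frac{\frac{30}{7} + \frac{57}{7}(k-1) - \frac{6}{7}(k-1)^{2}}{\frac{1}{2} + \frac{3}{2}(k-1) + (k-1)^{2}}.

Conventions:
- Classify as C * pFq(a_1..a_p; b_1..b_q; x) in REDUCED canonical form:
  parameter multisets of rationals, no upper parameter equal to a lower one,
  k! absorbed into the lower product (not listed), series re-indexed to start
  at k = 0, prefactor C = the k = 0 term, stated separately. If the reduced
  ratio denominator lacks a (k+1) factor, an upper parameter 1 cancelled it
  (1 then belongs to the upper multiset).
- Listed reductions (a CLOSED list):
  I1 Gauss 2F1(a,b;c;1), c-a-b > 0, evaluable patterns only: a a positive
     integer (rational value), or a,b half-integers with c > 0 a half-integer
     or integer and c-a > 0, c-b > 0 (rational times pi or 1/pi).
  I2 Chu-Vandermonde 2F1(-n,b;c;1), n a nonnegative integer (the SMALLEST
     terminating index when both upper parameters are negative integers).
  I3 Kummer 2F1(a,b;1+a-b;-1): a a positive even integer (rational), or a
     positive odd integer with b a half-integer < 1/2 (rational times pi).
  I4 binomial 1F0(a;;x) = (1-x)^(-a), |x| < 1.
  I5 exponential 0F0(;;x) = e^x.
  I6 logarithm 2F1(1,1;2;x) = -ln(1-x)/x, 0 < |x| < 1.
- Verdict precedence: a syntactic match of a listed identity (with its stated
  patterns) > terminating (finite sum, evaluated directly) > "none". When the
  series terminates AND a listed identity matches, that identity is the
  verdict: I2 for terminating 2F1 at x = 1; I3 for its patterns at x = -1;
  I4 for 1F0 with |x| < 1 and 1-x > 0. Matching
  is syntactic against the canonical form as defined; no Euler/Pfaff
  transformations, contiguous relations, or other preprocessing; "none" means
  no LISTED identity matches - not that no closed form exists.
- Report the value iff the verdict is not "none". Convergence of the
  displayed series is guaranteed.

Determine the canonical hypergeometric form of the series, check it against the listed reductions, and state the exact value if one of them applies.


Reduced: x = -\frac{6}{7}, 1F0, upper = {-10}, lower = {-}, C = -\frac{4}{3}. Verdict (x = -\frac{6}{7}): the binomial series (I4) applies (the 1F0 binomial series: exponent 10, x = -\frac{6}{7}). Sum: -\frac{551433967396}{847425747}.

Key observation: t_0 = -\frac{4}{3} here, and roots of the ratio polynomials (C = -4/3) are the negated parameters.
Step ratio: r(k) = -\frac{6}{7} * (k-10) / [(k+1)] - rational; roots negated = parameters, x = -\frac{6}{7}, C = -\frac{4}{3}.


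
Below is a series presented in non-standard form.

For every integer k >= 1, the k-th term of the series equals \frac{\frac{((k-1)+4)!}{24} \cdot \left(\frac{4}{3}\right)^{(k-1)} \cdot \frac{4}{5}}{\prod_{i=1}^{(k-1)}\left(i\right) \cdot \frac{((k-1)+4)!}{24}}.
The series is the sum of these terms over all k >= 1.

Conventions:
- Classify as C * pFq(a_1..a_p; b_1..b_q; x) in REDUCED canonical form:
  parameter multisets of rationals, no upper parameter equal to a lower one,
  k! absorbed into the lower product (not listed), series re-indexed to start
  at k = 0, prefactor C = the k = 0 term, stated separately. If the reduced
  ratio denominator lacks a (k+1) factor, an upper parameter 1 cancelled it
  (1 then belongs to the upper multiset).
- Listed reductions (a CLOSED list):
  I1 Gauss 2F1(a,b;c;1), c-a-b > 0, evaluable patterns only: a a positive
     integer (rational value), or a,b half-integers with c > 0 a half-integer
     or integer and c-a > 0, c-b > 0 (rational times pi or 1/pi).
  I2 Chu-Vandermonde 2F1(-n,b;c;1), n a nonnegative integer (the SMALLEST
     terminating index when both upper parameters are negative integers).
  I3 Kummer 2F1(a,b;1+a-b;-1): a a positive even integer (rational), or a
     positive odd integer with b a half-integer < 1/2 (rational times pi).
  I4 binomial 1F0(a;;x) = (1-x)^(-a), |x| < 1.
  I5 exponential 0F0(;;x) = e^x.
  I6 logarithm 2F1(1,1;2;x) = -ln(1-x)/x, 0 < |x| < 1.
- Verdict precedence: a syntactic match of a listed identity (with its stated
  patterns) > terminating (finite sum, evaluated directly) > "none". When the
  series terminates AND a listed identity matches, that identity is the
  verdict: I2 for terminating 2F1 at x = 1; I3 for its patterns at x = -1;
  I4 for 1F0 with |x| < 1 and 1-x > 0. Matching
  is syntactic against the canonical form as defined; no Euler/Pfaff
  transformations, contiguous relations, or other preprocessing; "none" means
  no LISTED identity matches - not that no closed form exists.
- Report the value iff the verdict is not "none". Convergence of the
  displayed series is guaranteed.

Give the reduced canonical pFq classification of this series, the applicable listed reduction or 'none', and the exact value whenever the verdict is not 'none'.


Reduced: x = \frac{4}{3}, 0F0, upper = {-}, lower = {-}, C = \frac{4}{5}. Verdict: the I5 exponential reduction fires (the 0F0 exponential series at x = \frac{4}{3}). Exact value: \frac{4}{5} \cdot e^{\frac{4}{3}}.

Structural cue: t_0 being \frac{4}{5}, the product of the first k integers (C = 4/5) is k!.
Adjacent-term ratio: r(k) = \frac{4}{3} * 1 / [(k+1)] - poly over poly, x = \frac{4}{3} from leading terms; C = \frac{4}{5} at k = 0.


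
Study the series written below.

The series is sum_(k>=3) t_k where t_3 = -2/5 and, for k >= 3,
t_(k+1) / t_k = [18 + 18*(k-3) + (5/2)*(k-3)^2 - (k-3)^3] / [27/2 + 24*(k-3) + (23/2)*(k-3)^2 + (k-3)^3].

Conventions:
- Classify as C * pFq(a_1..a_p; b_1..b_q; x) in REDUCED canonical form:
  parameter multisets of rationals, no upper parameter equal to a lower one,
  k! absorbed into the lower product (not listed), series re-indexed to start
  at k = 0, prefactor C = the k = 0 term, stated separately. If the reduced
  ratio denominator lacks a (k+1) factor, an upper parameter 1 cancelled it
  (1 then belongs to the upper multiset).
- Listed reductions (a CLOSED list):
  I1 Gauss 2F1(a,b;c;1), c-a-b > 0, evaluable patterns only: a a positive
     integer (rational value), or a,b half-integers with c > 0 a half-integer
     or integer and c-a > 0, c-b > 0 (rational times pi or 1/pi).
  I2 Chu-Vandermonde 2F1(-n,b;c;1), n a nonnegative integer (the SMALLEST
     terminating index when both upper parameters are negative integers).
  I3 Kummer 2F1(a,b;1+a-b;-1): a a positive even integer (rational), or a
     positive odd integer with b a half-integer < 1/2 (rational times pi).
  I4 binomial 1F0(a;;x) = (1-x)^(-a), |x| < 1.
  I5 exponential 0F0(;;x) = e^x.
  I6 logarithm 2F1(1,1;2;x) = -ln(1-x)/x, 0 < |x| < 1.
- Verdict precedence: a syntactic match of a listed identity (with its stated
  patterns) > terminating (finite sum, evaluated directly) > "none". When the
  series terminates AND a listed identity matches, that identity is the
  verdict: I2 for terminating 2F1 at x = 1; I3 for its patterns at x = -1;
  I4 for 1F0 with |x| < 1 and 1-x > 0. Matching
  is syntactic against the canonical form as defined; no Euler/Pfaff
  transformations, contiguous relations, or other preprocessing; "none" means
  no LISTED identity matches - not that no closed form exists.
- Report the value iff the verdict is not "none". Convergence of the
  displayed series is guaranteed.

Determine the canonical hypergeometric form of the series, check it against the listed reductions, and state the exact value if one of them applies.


The tell: t_0 = -2/5 here, and the expanded ratio factors over Q; prefactor -2/5, roots give parameters.
Adjacent-term ratio: r(k) = (-1) * (k-6) (k+2) / [(k+9) (k+1)] - rational in k. x = (-1); t_0 = -2/5; negate the roots.

Classification (C = -2/5): 2F1 with upper {-6, 2}, lower {9}, argument x = -1. Verdict at x = -1: Kummer (I3) matches (x = -1; c = 9 equals 1+a-b for upper {-6, 2}: listed pattern). Sum: -8/5.


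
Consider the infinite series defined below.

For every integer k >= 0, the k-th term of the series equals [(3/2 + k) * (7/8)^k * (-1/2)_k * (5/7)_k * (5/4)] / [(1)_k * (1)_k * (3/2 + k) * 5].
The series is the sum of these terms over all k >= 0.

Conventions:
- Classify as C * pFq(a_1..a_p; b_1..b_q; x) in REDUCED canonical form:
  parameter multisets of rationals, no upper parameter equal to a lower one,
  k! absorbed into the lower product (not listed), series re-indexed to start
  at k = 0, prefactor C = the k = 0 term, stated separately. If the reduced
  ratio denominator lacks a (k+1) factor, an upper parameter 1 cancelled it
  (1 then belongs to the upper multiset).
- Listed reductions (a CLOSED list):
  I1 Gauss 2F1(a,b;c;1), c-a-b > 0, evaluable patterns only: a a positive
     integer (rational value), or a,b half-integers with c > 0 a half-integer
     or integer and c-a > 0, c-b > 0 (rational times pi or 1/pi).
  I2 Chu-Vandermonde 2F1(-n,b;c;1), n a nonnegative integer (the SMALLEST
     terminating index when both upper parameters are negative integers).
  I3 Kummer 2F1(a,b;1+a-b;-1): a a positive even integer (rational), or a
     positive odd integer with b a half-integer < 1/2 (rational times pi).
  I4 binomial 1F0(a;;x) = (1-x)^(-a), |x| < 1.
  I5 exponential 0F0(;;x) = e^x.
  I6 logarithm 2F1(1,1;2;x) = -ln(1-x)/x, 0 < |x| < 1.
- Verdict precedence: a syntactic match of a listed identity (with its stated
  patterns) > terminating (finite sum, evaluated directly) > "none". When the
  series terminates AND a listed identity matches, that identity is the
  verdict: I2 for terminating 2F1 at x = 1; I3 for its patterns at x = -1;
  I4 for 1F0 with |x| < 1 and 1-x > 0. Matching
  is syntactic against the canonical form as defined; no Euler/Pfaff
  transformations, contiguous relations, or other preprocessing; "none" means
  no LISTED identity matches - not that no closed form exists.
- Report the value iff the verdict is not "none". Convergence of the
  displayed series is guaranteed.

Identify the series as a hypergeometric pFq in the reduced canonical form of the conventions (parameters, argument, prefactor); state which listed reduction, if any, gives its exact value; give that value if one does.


Prefactor 1/4, argument 7/8: 2F1 with upper {-1/2, 5/7} over lower {1}. Verdict: no listed reduction: x = 7/8 and upper {-1/2, 5/7} fail every I1-I6 pattern.

First insight: x = (7/8) and the constant factors (C = 1/4) combine into one prefactor.
Term ratio: r(k) = (7/8) * (k-1/2) (k+5/7) / [(k+1) (k+1)] - rational; roots negated = parameters, x = (7/8), C = 1/4.


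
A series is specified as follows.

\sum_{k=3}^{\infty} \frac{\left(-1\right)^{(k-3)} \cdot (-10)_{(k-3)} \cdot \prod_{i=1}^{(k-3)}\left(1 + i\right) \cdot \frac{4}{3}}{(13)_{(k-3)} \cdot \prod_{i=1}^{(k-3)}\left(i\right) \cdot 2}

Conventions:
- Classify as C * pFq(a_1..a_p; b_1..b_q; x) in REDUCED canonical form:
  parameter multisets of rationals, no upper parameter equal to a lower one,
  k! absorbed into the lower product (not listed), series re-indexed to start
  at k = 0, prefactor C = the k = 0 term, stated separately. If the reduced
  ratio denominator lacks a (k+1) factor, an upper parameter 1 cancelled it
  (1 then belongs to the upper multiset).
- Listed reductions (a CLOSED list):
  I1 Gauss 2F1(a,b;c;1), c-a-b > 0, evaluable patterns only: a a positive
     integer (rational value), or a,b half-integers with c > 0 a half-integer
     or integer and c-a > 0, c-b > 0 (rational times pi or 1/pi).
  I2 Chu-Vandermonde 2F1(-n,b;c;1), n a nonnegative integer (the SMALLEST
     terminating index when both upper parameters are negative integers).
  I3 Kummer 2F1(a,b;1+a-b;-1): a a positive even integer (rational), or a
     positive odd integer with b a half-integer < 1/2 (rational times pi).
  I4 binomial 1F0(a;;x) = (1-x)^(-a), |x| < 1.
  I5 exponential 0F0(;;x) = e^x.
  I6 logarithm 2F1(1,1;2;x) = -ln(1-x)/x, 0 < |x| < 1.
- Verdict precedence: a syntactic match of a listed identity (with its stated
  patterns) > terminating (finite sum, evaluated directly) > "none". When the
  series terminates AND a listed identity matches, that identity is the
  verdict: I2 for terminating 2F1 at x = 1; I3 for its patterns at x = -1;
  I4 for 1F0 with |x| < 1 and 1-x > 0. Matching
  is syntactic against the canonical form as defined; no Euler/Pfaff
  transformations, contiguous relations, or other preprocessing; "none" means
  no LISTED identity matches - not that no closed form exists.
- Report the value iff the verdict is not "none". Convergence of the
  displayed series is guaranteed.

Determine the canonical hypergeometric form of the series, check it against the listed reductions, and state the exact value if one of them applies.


Canonical form: C = \frac{2}{3} times 2F1 with upper {-10, 2}, lower {13}, x = -1. Verdict: Kummer's theorem (I3) applies (x = -1; c = 13 equals 1+a-b for upper {-10, 2}: listed pattern). Its exact value is 4.

The tell: t_0 being \frac{2}{3}, the product of the first k integers (C = 2/3, x = -1) is k!.
Step ratio: r(k) = -1 * (k-10) (k+2) / [(k+13) (k+1)] - poly over poly, x = -1 from leading terms; C = \frac{2}{3} at k = 0.


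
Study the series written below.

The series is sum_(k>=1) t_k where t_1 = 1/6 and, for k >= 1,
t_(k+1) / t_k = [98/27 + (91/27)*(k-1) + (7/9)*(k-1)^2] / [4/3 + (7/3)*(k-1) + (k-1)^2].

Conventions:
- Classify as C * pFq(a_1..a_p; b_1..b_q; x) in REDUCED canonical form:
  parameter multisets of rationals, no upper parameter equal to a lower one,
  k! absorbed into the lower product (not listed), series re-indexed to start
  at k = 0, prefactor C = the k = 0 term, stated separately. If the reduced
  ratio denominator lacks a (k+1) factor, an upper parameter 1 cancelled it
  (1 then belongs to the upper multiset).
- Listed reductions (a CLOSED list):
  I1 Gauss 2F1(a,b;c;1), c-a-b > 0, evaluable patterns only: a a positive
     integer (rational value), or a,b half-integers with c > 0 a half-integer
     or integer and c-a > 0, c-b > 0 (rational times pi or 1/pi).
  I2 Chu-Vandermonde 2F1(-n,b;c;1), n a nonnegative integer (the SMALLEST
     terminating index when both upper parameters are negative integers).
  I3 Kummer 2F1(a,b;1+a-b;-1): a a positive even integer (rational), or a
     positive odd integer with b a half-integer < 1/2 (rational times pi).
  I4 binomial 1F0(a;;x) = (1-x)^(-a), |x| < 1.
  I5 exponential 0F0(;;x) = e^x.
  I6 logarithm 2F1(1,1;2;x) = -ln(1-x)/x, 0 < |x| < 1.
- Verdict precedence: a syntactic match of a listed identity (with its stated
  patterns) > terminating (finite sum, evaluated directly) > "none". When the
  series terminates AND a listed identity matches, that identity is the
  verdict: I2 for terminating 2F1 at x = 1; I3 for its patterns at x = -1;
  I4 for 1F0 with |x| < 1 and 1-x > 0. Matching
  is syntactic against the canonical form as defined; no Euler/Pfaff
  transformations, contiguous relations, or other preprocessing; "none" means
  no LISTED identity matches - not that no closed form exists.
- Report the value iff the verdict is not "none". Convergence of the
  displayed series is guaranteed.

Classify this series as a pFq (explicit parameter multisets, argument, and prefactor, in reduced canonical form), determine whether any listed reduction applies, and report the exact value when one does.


Reduced: x = 7/9, 2F1, upper = {2, 7/3}, lower = {4/3}, C = 1/6. Verdict: none. Every listed pattern misses the 2F1 form at 7/9, upper {2, 7/3}.

The tell: x = (7/9) and roots of the ratio polynomials (C = 1/6, x = 7/9) are the negated parameters.
Consecutive-term ratio: r(k) = (7/9) * (k+2) (k+7/3) / [(k+4/3) (k+1)] - poly over poly, x = (7/9) from leading terms; C = 1/6 at k = 0.
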